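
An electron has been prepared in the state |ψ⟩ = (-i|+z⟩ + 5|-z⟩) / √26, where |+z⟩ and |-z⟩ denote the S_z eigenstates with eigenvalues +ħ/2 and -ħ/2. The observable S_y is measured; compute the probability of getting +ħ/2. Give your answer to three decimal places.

|+y⟩ = (|+z⟩ + i|-z⟩)/√2, so ⟨+y|ψ⟩ = (-6i) / (√2·√26).
P = |-6i|² / 52 = 36/52.

0.692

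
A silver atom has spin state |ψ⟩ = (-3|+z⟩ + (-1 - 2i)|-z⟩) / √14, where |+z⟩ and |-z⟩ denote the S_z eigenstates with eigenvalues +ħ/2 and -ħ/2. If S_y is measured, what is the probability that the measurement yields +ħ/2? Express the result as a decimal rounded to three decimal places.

|+y⟩ = (|+z⟩ + i|-z⟩)/√2, so ⟨+y|ψ⟩ = (-5 + i) / (√2·√14).
P = |-5 + i|² / 28 = 26/28.

0.929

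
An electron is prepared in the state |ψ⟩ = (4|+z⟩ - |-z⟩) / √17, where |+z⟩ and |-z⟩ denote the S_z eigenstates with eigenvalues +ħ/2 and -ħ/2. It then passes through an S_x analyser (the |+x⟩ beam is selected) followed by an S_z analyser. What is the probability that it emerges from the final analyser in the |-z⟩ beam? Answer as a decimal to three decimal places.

0.132

First analyser (S_x): P(|+x⟩) = |⟨+x|ψ⟩|² = 9/34.
After stage 1 the state is |+x⟩; P(|-z⟩) = |⟨-z|+x⟩|² = 1/2.
Joint probability = 9/34 × 1/2 = 0.132.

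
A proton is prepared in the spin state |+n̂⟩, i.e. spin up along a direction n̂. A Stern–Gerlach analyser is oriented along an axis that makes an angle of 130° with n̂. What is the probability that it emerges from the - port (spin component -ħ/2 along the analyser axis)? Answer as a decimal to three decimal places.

0.821

For spin-½, the probability of finding spin-up along an axis at angle θ to the initial spin direction is cos²(θ/2); spin-down is sin²(θ/2).
θ = 130°, so P = sin²(65°) ≈ 0.821.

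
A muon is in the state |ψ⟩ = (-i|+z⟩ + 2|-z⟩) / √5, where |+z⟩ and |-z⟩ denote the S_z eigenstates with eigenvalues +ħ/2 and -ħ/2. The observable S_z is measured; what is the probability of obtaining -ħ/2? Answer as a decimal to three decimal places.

0.800

The -ħ/2 outcome corresponds to |-z⟩. Its amplitude in |ψ⟩ is 2/√5.
P = |2|² / 5 = 4/5.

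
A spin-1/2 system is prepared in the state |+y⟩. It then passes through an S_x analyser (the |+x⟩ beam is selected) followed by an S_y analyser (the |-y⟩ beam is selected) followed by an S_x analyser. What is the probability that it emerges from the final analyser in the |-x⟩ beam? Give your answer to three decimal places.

First analyser (S_x): from |+y⟩, P(|+x⟩) = 1/2.
After stage 1 the state is |+x⟩; P(|-y⟩) = |⟨-y|+x⟩|² = 1/2.
After stage 2 the state is |-y⟩; P(|-x⟩) = |⟨-x|-y⟩|² = 1/2.
Joint probability = 1/2 × 1/2 × 1/2 = 0.125.

0.125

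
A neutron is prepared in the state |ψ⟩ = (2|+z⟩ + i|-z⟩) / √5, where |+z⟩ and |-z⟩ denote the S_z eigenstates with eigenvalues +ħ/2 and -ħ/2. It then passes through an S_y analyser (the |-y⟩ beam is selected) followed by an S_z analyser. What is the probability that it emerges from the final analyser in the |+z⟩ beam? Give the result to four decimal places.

First analyser (S_y): P(|-y⟩) = |⟨-y|ψ⟩|² = 1/10.
After stage 1 the state is |-y⟩; P(|+z⟩) = |⟨+z|-y⟩|² = 1/2.
Joint probability = 1/10 × 1/2 = 0.0500.

0.0500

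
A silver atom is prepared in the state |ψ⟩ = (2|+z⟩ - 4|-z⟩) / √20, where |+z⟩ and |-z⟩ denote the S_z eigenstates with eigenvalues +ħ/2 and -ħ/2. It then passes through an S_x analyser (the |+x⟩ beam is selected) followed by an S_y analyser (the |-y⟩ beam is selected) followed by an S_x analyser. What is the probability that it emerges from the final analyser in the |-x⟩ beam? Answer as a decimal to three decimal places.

0.025

First analyser (S_x): P(|+x⟩) = |⟨+x|ψ⟩|² = 4/40.
After stage 1 the state is |+x⟩; P(|-y⟩) = |⟨-y|+x⟩|² = 1/2.
After stage 2 the state is |-y⟩; P(|-x⟩) = |⟨-x|-y⟩|² = 1/2.
Joint probability = 4/40 × 1/2 × 1/2 = 0.025.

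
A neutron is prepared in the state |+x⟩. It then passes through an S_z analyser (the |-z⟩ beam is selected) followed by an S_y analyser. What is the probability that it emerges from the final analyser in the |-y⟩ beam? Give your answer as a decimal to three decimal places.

0.250

First analyser (S_z): from |+x⟩, P(|-z⟩) = 1/2.
After stage 1 the state is |-z⟩; P(|-y⟩) = |⟨-y|-z⟩|² = 1/2.
Joint probability = 1/2 × 1/2 = 0.250.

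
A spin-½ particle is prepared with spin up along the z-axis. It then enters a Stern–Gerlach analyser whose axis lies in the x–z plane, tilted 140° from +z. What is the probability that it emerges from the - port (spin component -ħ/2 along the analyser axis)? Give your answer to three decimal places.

0.883

For spin-½, the probability of finding spin-up along an axis at angle θ to the initial spin direction is cos²(θ/2); spin-down is sin²(θ/2).
θ = 140°, so P = sin²(70°) ≈ 0.883.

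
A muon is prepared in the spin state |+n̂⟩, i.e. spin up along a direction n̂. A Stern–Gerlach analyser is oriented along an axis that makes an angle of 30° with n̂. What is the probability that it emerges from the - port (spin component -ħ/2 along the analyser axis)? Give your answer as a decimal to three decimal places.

0.067

For spin-½, the probability of finding spin-up along an axis at angle θ to the initial spin direction is cos²(θ/2); spin-down is sin²(θ/2).
θ = 30°, so P = sin²(15°) ≈ 0.067.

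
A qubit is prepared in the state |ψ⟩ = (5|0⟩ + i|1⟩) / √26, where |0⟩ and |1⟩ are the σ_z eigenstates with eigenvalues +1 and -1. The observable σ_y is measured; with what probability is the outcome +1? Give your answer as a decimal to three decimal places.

|+y⟩ = (|0⟩ + i|1⟩)/√2, so ⟨+y|ψ⟩ = (6) / (√2·√26).
P = |6|² / 52 = 36/52.

0.692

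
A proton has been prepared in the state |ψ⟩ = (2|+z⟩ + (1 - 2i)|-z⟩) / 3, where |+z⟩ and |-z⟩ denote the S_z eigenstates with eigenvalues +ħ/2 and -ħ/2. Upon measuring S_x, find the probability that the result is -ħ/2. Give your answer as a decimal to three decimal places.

0.278

|-x⟩ = (|+z⟩ - |-z⟩)/√2, so ⟨-x|ψ⟩ = (1 + 2i) / (√2·3).
P = |1 + 2i|² / 18 = 5/18.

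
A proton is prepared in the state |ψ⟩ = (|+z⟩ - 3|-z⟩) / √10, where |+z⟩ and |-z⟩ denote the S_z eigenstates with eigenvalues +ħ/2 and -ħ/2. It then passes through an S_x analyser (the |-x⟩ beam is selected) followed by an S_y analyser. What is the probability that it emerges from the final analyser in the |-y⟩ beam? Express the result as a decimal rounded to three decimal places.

First analyser (S_x): P(|-x⟩) = |⟨-x|ψ⟩|² = 16/20.
After stage 1 the state is |-x⟩; P(|-y⟩) = |⟨-y|-x⟩|² = 1/2.
Joint probability = 16/20 × 1/2 = 0.400.

0.400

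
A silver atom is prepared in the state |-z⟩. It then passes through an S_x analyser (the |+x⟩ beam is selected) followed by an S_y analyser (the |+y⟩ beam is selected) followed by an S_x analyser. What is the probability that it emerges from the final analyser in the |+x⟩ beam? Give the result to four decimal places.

0.1250

First analyser (S_x): from |-z⟩, P(|+x⟩) = 1/2.
After stage 1 the state is |+x⟩; P(|+y⟩) = |⟨+y|+x⟩|² = 1/2.
After stage 2 the state is |+y⟩; P(|+x⟩) = |⟨+x|+y⟩|² = 1/2.
Joint probability = 1/2 × 1/2 × 1/2 = 0.1250.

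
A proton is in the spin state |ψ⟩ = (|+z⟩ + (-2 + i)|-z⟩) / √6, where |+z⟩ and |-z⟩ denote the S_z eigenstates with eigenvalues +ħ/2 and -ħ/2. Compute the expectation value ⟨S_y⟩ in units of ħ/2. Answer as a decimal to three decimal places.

⟨σ_y⟩ = 2 Im(a* b)/(|a|²+|b|²) with a = 1, b = (-2 + i).
a* b = (-2 + i), so ⟨σ_y⟩ = 2/6.
⟨S_y⟩ = (ħ/2)·⟨σ_y⟩.

0.333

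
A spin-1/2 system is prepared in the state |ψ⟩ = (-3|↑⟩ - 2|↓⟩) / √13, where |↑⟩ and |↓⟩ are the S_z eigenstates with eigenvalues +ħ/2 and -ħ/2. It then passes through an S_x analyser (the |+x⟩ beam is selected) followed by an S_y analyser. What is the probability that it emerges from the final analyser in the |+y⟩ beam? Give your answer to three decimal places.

First analyser (S_x): P(|+x⟩) = |⟨+x|ψ⟩|² = 25/26.
After stage 1 the state is |+x⟩; P(|+y⟩) = |⟨+y|+x⟩|² = 1/2.
Joint probability = 25/26 × 1/2 = 0.481.

0.481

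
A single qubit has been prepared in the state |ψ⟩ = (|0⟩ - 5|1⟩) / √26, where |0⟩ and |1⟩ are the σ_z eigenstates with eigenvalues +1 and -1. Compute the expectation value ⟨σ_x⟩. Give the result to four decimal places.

-0.3846

⟨σ_x⟩ = 2 Re(a* b)/(|a|²+|b|²) with a = 1, b = -5.
a* b = -5, so ⟨σ_x⟩ = -10/26.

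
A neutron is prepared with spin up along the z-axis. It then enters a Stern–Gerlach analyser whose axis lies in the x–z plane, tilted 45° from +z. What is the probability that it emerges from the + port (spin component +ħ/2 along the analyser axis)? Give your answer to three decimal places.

0.854

For spin-½, the probability of finding spin-up along an axis at angle θ to the initial spin direction is cos²(θ/2); spin-down is sin²(θ/2).
θ = 45°, so P = cos²(22.5°) ≈ 0.854.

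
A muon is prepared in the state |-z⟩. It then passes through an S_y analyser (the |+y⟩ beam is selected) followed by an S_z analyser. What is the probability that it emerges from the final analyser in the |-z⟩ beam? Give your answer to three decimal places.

First analyser (S_y): from |-z⟩, P(|+y⟩) = 1/2.
After stage 1 the state is |+y⟩; P(|-z⟩) = |⟨-z|+y⟩|² = 1/2.
Joint probability = 1/2 × 1/2 = 0.250.

0.250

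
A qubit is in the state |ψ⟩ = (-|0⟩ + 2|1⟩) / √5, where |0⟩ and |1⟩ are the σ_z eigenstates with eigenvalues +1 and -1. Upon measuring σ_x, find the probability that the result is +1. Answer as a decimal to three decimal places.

0.100

|+x⟩ = (|0⟩ + |1⟩)/√2, so ⟨+x|ψ⟩ = (1) / (√2·√5).
P = |1|² / 10 = 1/10.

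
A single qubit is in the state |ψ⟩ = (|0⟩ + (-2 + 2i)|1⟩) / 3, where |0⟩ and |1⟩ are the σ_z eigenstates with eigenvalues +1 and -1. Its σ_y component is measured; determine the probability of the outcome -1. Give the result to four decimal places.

|-y⟩ = (|0⟩ - i|1⟩)/√2, so ⟨-y|ψ⟩ = (-1 - 2i) / (√2·3).
P = |-1 - 2i|² / 18 = 5/18.

0.2778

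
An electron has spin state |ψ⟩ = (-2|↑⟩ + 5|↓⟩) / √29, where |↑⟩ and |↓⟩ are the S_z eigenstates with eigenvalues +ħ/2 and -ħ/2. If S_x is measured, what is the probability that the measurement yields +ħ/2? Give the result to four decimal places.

0.1552

|+x⟩ = (|↑⟩ + |↓⟩)/√2, so ⟨+x|ψ⟩ = (3) / (√2·√29).
P = |3|² / 58 = 9/58.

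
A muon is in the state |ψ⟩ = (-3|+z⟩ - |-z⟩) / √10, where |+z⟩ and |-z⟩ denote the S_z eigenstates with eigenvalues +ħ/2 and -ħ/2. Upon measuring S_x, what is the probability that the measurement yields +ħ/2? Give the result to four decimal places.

0.8000

|+x⟩ = (|+z⟩ + |-z⟩)/√2, so ⟨+x|ψ⟩ = (-4) / (√2·√10).
P = |-4|² / 20 = 16/20.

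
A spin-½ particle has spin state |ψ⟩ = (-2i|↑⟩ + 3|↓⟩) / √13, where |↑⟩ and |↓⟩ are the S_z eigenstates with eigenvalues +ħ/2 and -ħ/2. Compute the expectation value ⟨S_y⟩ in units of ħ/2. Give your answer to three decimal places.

0.923

⟨σ_y⟩ = 2 Im(a* b)/(|a|²+|b|²) with a = -2i, b = 3.
a* b = 6i, so ⟨σ_y⟩ = 12/13.
⟨S_y⟩ = (ħ/2)·⟨σ_y⟩.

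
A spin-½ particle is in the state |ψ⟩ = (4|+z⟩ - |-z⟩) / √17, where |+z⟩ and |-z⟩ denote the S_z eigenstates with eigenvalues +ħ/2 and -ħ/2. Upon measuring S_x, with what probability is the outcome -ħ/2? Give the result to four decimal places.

0.7353

|-x⟩ = (|+z⟩ - |-z⟩)/√2, so ⟨-x|ψ⟩ = (5) / (√2·√17).
P = |5|² / 34 = 25/34.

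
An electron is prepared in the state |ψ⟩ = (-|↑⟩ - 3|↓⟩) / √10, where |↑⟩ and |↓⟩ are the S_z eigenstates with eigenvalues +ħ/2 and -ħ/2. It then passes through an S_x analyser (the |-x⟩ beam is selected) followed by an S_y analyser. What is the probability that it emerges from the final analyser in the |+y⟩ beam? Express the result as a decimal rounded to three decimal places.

0.100

First analyser (S_x): P(|-x⟩) = |⟨-x|ψ⟩|² = 4/20.
After stage 1 the state is |-x⟩; P(|+y⟩) = |⟨+y|-x⟩|² = 1/2.
Joint probability = 4/20 × 1/2 = 0.100.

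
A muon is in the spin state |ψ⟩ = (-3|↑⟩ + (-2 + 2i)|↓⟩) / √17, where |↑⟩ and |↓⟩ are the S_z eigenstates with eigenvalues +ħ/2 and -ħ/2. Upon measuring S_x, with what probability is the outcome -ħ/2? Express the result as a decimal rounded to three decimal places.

0.147

|-x⟩ = (|↑⟩ - |↓⟩)/√2, so ⟨-x|ψ⟩ = (-1 - 2i) / (√2·√17).
P = |-1 - 2i|² / 34 = 5/34.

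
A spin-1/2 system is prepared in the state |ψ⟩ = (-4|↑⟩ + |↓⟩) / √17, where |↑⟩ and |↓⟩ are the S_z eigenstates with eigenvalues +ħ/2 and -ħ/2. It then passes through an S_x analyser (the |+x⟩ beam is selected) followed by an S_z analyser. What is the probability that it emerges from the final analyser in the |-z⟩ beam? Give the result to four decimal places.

First analyser (S_x): P(|+x⟩) = |⟨+x|ψ⟩|² = 9/34.
After stage 1 the state is |+x⟩; P(|-z⟩) = |⟨-z|+x⟩|² = 1/2.
Joint probability = 9/34 × 1/2 = 0.1324.

0.1324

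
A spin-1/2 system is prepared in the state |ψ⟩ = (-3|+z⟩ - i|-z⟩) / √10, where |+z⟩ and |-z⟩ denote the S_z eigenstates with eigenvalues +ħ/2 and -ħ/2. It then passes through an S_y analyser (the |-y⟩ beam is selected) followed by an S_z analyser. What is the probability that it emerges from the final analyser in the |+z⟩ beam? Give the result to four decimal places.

First analyser (S_y): P(|-y⟩) = |⟨-y|ψ⟩|² = 4/20.
After stage 1 the state is |-y⟩; P(|+z⟩) = |⟨+z|-y⟩|² = 1/2.
Joint probability = 4/20 × 1/2 = 0.1000.

0.1000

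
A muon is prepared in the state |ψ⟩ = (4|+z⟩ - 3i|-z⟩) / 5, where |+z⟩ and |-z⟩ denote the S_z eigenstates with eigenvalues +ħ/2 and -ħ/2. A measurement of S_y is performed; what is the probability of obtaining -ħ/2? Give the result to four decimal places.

0.9800

|-y⟩ = (|+z⟩ - i|-z⟩)/√2, so ⟨-y|ψ⟩ = (7) / (√2·5).
P = |7|² / 50 = 49/50.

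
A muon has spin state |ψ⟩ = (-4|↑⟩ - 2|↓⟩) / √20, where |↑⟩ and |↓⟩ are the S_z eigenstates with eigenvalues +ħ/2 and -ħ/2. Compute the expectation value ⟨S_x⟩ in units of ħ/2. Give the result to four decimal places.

⟨σ_x⟩ = 2 Re(a* b)/(|a|²+|b|²) with a = -4, b = -2.
a* b = 8, so ⟨σ_x⟩ = 16/20.
⟨S_x⟩ = (ħ/2)·⟨σ_x⟩.

0.8000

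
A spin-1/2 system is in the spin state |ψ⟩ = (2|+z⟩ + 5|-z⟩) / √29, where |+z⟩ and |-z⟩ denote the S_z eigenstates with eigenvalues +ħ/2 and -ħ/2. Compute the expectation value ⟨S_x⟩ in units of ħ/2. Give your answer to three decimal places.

0.690

⟨σ_x⟩ = 2 Re(a* b)/(|a|²+|b|²) with a = 2, b = 5.
a* b = 10, so ⟨σ_x⟩ = 20/29.
⟨S_x⟩ = (ħ/2)·⟨σ_x⟩.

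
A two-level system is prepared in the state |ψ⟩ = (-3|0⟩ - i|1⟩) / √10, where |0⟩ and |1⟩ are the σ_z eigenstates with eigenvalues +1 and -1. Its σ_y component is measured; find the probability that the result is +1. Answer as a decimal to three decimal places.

|+y⟩ = (|0⟩ + i|1⟩)/√2, so ⟨+y|ψ⟩ = (-4) / (√2·√10).
P = |-4|² / 20 = 16/20.

0.800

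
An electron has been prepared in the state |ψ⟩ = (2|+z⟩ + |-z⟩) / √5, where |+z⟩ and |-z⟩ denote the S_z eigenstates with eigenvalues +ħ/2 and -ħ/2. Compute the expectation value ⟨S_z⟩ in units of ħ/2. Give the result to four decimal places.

⟨σ_z⟩ = |a|² - |b|² divided by |a|²+|b|², with a, b the |+z⟩, |-z⟩ amplitudes.
= (4 - 1)/5 = 3/5.
⟨S_z⟩ = (ħ/2)·⟨σ_z⟩.

0.6000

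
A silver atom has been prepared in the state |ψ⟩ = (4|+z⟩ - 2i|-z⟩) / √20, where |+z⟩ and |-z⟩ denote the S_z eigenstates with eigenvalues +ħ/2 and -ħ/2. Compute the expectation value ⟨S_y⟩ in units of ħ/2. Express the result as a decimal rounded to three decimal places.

⟨σ_y⟩ = 2 Im(a* b)/(|a|²+|b|²) with a = 4, b = -2i.
a* b = -8i, so ⟨σ_y⟩ = -16/20.
⟨S_y⟩ = (ħ/2)·⟨σ_y⟩.

-0.800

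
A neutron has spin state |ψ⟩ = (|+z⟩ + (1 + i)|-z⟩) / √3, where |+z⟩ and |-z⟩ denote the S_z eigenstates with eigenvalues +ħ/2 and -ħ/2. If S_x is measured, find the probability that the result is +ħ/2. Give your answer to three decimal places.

|+x⟩ = (|+z⟩ + |-z⟩)/√2, so ⟨+x|ψ⟩ = (2 + i) / (√2·√3).
P = |2 + i|² / 6 = 5/6.

0.833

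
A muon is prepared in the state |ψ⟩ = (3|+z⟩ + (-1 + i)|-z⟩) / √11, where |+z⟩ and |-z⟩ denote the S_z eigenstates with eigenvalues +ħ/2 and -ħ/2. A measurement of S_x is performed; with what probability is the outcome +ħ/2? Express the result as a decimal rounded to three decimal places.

0.227

|+x⟩ = (|+z⟩ + |-z⟩)/√2, so ⟨+x|ψ⟩ = (2 + i) / (√2·√11).
P = |2 + i|² / 22 = 5/22.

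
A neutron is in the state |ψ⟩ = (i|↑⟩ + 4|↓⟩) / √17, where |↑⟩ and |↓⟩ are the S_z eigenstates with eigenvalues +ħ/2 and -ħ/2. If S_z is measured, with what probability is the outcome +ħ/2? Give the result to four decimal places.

0.0588

The +ħ/2 outcome corresponds to |↑⟩. Its amplitude in |ψ⟩ is i/√17.
P = |i|² / 17 = 1/17.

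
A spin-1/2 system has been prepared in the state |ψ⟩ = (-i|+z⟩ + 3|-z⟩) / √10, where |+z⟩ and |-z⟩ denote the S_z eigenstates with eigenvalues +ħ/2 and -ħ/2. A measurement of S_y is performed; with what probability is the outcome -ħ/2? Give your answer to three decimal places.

|-y⟩ = (|+z⟩ - i|-z⟩)/√2, so ⟨-y|ψ⟩ = (2i) / (√2·√10).
P = |2i|² / 20 = 4/20.

0.200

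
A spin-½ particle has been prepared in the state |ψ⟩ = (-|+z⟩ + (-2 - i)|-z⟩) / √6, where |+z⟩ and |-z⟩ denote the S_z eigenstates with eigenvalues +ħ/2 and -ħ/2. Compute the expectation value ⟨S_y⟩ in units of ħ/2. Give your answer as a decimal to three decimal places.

0.333

⟨σ_y⟩ = 2 Im(a* b)/(|a|²+|b|²) with a = -1, b = (-2 - i).
a* b = (2 + i), so ⟨σ_y⟩ = 2/6.
⟨S_y⟩ = (ħ/2)·⟨σ_y⟩.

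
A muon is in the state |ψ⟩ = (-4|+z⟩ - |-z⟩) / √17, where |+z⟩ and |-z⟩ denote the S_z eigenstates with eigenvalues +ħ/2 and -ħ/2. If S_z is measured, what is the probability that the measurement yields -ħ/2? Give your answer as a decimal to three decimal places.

The -ħ/2 outcome corresponds to |-z⟩. Its amplitude in |ψ⟩ is -1/√17.
P = |-1|² / 17 = 1/17.

0.059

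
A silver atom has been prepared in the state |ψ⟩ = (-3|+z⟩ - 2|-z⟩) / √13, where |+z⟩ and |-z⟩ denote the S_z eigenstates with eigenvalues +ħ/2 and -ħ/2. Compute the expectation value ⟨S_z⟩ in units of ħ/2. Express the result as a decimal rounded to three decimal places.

⟨σ_z⟩ = |a|² - |b|² divided by |a|²+|b|², with a, b the |+z⟩, |-z⟩ amplitudes.
= (9 - 4)/13 = 5/13.
⟨S_z⟩ = (ħ/2)·⟨σ_z⟩.

0.385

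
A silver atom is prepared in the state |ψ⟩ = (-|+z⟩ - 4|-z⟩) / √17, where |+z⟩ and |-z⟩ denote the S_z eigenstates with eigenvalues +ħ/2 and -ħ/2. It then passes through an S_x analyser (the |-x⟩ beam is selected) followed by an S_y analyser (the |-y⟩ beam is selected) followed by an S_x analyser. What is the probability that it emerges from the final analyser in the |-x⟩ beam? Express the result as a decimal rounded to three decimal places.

0.066

First analyser (S_x): P(|-x⟩) = |⟨-x|ψ⟩|² = 9/34.
After stage 1 the state is |-x⟩; P(|-y⟩) = |⟨-y|-x⟩|² = 1/2.
After stage 2 the state is |-y⟩; P(|-x⟩) = |⟨-x|-y⟩|² = 1/2.
Joint probability = 9/34 × 1/2 × 1/2 = 0.066.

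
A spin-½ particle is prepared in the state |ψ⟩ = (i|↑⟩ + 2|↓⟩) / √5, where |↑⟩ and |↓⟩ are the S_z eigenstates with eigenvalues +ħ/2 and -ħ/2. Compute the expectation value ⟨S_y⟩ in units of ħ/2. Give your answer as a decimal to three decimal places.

-0.800

⟨σ_y⟩ = 2 Im(a* b)/(|a|²+|b|²) with a = i, b = 2.
a* b = -2i, so ⟨σ_y⟩ = -4/5.
⟨S_y⟩ = (ħ/2)·⟨σ_y⟩.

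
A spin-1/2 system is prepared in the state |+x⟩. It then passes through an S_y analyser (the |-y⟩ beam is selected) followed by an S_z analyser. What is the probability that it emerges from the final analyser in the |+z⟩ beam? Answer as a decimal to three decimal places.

First analyser (S_y): from |+x⟩, P(|-y⟩) = 1/2.
After stage 1 the state is |-y⟩; P(|+z⟩) = |⟨+z|-y⟩|² = 1/2.
Joint probability = 1/2 × 1/2 = 0.250.

0.250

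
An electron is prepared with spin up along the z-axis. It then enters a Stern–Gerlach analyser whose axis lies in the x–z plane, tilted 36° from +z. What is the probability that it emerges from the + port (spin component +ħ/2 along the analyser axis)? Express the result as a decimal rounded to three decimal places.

0.905

For spin-½, the probability of finding spin-up along an axis at angle θ to the initial spin direction is cos²(θ/2); spin-down is sin²(θ/2).
θ = 36°, so P = cos²(18°) ≈ 0.905.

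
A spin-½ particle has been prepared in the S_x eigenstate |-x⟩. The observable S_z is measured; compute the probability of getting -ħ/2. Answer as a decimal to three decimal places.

In the S_z basis, |-x⟩ = (|↑⟩ - |↓⟩)/√2 and |-z⟩ = |↓⟩.
|⟨-z|-x⟩|² = 1/2.

0.500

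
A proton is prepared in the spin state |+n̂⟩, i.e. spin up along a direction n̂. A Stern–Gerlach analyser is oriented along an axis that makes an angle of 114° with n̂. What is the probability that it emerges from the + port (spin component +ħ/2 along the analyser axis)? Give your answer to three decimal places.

For spin-½, the probability of finding spin-up along an axis at angle θ to the initial spin direction is cos²(θ/2); spin-down is sin²(θ/2).
θ = 114°, so P = cos²(57°) ≈ 0.297.

0.297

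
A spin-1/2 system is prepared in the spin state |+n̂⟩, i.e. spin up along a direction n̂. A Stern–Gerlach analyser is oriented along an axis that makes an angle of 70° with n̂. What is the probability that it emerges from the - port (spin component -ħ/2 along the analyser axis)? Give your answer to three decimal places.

For spin-½, the probability of finding spin-up along an axis at angle θ to the initial spin direction is cos²(θ/2); spin-down is sin²(θ/2).
θ = 70°, so P = sin²(35°) ≈ 0.329.

0.329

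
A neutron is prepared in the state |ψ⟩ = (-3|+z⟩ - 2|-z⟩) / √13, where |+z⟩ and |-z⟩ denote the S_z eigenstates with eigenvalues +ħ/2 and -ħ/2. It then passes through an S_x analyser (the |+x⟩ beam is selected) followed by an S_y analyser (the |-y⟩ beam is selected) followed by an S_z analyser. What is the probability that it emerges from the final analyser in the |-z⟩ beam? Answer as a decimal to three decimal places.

0.240

First analyser (S_x): P(|+x⟩) = |⟨+x|ψ⟩|² = 25/26.
After stage 1 the state is |+x⟩; P(|-y⟩) = |⟨-y|+x⟩|² = 1/2.
After stage 2 the state is |-y⟩; P(|-z⟩) = |⟨-z|-y⟩|² = 1/2.
Joint probability = 25/26 × 1/2 × 1/2 = 0.240.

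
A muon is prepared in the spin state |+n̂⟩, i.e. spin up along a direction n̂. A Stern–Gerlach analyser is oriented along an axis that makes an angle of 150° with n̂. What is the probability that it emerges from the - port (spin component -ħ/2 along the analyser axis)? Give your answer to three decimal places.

For spin-½, the probability of finding spin-up along an axis at angle θ to the initial spin direction is cos²(θ/2); spin-down is sin²(θ/2).
θ = 150°, so P = sin²(75°) ≈ 0.933.

0.933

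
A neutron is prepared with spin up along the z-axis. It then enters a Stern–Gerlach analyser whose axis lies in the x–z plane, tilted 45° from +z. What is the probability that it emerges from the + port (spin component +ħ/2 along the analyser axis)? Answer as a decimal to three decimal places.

0.854

For spin-½, the probability of finding spin-up along an axis at angle θ to the initial spin direction is cos²(θ/2); spin-down is sin²(θ/2).
θ = 45°, so P = cos²(22.5°) ≈ 0.854.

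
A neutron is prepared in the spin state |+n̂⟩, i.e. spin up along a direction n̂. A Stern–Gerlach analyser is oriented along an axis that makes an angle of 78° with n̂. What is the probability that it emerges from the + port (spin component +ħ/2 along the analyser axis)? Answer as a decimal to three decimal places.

For spin-½, the probability of finding spin-up along an axis at angle θ to the initial spin direction is cos²(θ/2); spin-down is sin²(θ/2).
θ = 78°, so P = cos²(39°) ≈ 0.604.

0.604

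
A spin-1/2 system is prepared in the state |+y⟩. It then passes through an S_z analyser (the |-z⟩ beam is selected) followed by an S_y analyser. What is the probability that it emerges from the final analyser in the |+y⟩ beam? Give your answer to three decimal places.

First analyser (S_z): from |+y⟩, P(|-z⟩) = 1/2.
After stage 1 the state is |-z⟩; P(|+y⟩) = |⟨+y|-z⟩|² = 1/2.
Joint probability = 1/2 × 1/2 = 0.250.

0.250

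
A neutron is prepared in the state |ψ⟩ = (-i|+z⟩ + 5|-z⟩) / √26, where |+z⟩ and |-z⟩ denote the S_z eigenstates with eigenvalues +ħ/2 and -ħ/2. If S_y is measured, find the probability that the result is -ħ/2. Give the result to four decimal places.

0.3077

|-y⟩ = (|+z⟩ - i|-z⟩)/√2, so ⟨-y|ψ⟩ = (4i) / (√2·√26).
P = |4i|² / 52 = 16/52.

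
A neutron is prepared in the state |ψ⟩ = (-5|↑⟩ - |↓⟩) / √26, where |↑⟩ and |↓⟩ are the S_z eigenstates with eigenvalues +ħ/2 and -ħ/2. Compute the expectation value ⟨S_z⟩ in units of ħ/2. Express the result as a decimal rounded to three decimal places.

0.923

⟨σ_z⟩ = |a|² - |b|² divided by |a|²+|b|², with a, b the |↑⟩, |↓⟩ amplitudes.
= (25 - 1)/26 = 24/26.
⟨S_z⟩ = (ħ/2)·⟨σ_z⟩.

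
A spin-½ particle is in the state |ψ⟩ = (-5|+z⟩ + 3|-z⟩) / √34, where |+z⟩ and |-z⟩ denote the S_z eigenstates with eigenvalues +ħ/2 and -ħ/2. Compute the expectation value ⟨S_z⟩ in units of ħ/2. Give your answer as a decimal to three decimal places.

0.471

⟨σ_z⟩ = |a|² - |b|² divided by |a|²+|b|², with a, b the |+z⟩, |-z⟩ amplitudes.
= (25 - 9)/34 = 16/34.
⟨S_z⟩ = (ħ/2)·⟨σ_z⟩.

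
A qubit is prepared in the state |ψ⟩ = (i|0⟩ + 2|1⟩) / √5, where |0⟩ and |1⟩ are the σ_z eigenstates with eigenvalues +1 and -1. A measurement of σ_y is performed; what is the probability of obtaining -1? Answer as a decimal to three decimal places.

0.900

|-y⟩ = (|0⟩ - i|1⟩)/√2, so ⟨-y|ψ⟩ = (3i) / (√2·√5).
P = |3i|² / 10 = 9/10.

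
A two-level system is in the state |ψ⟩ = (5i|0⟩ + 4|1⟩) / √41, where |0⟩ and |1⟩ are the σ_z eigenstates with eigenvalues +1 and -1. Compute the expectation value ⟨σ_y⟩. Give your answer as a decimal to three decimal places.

⟨σ_y⟩ = 2 Im(a* b)/(|a|²+|b|²) with a = 5i, b = 4.
a* b = -20i, so ⟨σ_y⟩ = -40/41.

-0.976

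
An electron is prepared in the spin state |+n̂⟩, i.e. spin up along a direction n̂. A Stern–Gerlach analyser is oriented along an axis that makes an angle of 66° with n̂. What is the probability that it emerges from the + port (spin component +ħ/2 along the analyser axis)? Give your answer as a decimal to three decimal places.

For spin-½, the probability of finding spin-up along an axis at angle θ to the initial spin direction is cos²(θ/2); spin-down is sin²(θ/2).
θ = 66°, so P = cos²(33°) ≈ 0.703.

0.703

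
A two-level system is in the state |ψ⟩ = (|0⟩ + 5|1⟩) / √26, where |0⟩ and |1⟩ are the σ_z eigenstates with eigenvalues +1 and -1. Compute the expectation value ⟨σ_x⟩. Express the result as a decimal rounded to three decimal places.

0.385

⟨σ_x⟩ = 2 Re(a* b)/(|a|²+|b|²) with a = 1, b = 5.
a* b = 5, so ⟨σ_x⟩ = 10/26.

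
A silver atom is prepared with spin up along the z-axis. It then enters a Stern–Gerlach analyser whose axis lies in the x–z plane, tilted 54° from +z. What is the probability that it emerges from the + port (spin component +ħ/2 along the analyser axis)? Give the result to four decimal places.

For spin-½, the probability of finding spin-up along an axis at angle θ to the initial spin direction is cos²(θ/2); spin-down is sin²(θ/2).
θ = 54°, so P = cos²(27°) ≈ 0.7939.

0.7939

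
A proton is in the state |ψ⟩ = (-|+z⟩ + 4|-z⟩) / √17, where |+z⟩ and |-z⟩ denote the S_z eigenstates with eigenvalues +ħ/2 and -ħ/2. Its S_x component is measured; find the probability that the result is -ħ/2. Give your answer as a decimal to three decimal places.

0.735

|-x⟩ = (|+z⟩ - |-z⟩)/√2, so ⟨-x|ψ⟩ = (-5) / (√2·√17).
P = |-5|² / 34 = 25/34.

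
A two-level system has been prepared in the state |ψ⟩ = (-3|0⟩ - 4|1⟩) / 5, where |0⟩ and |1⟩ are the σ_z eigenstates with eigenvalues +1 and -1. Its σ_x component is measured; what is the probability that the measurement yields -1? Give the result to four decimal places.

0.0200

|-x⟩ = (|0⟩ - |1⟩)/√2, so ⟨-x|ψ⟩ = (1) / (√2·5).
P = |1|² / 50 = 1/50.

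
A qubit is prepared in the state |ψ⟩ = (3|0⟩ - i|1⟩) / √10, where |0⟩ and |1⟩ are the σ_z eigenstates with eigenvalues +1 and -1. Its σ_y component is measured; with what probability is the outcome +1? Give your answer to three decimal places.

|+y⟩ = (|0⟩ + i|1⟩)/√2, so ⟨+y|ψ⟩ = (2) / (√2·√10).
P = |2|² / 20 = 4/20.

0.200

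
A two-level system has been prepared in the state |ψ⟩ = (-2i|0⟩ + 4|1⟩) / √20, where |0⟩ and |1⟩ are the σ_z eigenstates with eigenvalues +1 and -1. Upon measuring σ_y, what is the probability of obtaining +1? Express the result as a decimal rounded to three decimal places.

|+y⟩ = (|0⟩ + i|1⟩)/√2, so ⟨+y|ψ⟩ = (-6i) / (√2·√20).
P = |-6i|² / 40 = 36/40.

0.900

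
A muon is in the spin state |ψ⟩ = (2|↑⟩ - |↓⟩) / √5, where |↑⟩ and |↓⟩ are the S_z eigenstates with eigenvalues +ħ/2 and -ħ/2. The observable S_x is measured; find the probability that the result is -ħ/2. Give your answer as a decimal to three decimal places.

0.900

|-x⟩ = (|↑⟩ - |↓⟩)/√2, so ⟨-x|ψ⟩ = (3) / (√2·√5).
P = |3|² / 10 = 9/10.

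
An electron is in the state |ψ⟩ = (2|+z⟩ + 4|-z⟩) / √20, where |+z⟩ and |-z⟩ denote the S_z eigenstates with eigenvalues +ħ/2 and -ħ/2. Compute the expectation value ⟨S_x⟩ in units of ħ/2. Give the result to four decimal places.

0.8000

⟨σ_x⟩ = 2 Re(a* b)/(|a|²+|b|²) with a = 2, b = 4.
a* b = 8, so ⟨σ_x⟩ = 16/20.
⟨S_x⟩ = (ħ/2)·⟨σ_x⟩.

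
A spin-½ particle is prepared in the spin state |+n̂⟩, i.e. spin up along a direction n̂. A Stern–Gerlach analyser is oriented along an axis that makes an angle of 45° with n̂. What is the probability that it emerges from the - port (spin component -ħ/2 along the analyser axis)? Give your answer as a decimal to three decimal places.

0.146

For spin-½, the probability of finding spin-up along an axis at angle θ to the initial spin direction is cos²(θ/2); spin-down is sin²(θ/2).
θ = 45°, so P = sin²(22.5°) ≈ 0.146.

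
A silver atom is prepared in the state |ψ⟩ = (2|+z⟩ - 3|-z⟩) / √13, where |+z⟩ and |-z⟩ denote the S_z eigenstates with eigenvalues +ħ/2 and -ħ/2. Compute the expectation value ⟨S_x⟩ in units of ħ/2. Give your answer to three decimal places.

-0.923

⟨σ_x⟩ = 2 Re(a* b)/(|a|²+|b|²) with a = 2, b = -3.
a* b = -6, so ⟨σ_x⟩ = -12/13.
⟨S_x⟩ = (ħ/2)·⟨σ_x⟩.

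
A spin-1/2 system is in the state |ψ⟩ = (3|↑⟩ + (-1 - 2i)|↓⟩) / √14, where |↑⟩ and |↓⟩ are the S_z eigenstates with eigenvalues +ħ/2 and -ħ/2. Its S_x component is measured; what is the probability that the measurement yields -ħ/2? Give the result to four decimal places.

0.7143

|-x⟩ = (|↑⟩ - |↓⟩)/√2, so ⟨-x|ψ⟩ = (4 + 2i) / (√2·√14).
P = |4 + 2i|² / 28 = 20/28.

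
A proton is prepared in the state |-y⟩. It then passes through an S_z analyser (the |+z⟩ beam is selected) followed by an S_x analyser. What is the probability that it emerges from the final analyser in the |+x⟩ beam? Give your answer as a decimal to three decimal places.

First analyser (S_z): from |-y⟩, P(|+z⟩) = 1/2.
After stage 1 the state is |+z⟩; P(|+x⟩) = |⟨+x|+z⟩|² = 1/2.
Joint probability = 1/2 × 1/2 = 0.250.

0.250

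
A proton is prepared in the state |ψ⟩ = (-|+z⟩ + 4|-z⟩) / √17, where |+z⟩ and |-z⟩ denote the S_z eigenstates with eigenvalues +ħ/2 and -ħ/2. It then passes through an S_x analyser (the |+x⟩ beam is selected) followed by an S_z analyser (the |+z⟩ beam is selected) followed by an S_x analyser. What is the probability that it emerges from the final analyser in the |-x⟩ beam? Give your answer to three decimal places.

First analyser (S_x): P(|+x⟩) = |⟨+x|ψ⟩|² = 9/34.
After stage 1 the state is |+x⟩; P(|+z⟩) = |⟨+z|+x⟩|² = 1/2.
After stage 2 the state is |+z⟩; P(|-x⟩) = |⟨-x|+z⟩|² = 1/2.
Joint probability = 9/34 × 1/2 × 1/2 = 0.066.

0.066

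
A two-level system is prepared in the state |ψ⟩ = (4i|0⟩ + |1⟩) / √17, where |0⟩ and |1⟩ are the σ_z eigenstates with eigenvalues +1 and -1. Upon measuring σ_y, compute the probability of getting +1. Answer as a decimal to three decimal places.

0.265

|+y⟩ = (|0⟩ + i|1⟩)/√2, so ⟨+y|ψ⟩ = (3i) / (√2·√17).
P = |3i|² / 34 = 9/34.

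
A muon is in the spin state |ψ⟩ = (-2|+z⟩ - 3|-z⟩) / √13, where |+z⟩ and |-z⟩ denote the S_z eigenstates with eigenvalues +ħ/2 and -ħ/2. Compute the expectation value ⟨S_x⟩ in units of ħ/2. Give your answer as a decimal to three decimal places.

⟨σ_x⟩ = 2 Re(a* b)/(|a|²+|b|²) with a = -2, b = -3.
a* b = 6, so ⟨σ_x⟩ = 12/13.
⟨S_x⟩ = (ħ/2)·⟨σ_x⟩.

0.923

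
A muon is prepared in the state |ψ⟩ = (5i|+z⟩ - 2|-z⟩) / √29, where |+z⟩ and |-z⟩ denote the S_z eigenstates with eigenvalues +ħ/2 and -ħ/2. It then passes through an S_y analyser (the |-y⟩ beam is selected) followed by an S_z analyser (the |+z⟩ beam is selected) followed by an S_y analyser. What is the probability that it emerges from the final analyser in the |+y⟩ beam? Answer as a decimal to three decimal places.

First analyser (S_y): P(|-y⟩) = |⟨-y|ψ⟩|² = 9/58.
After stage 1 the state is |-y⟩; P(|+z⟩) = |⟨+z|-y⟩|² = 1/2.
After stage 2 the state is |+z⟩; P(|+y⟩) = |⟨+y|+z⟩|² = 1/2.
Joint probability = 9/58 × 1/2 × 1/2 = 0.039.

0.039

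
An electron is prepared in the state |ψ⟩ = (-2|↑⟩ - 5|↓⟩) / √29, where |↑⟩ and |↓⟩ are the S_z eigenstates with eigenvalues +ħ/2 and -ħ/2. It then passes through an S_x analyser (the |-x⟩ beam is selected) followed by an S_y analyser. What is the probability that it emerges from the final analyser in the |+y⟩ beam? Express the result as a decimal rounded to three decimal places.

First analyser (S_x): P(|-x⟩) = |⟨-x|ψ⟩|² = 9/58.
After stage 1 the state is |-x⟩; P(|+y⟩) = |⟨+y|-x⟩|² = 1/2.
Joint probability = 9/58 × 1/2 = 0.078.

0.078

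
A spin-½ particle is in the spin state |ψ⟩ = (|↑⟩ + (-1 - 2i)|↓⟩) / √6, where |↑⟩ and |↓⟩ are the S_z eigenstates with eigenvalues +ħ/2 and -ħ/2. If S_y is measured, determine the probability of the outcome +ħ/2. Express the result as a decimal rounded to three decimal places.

0.167

|+y⟩ = (|↑⟩ + i|↓⟩)/√2, so ⟨+y|ψ⟩ = (-1 + i) / (√2·√6).
P = |-1 + i|² / 12 = 2/12.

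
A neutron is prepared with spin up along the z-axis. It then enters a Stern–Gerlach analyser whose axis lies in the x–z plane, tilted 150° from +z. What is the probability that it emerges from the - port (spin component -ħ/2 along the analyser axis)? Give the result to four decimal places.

For spin-½, the probability of finding spin-up along an axis at angle θ to the initial spin direction is cos²(θ/2); spin-down is sin²(θ/2).
θ = 150°, so P = sin²(75°) ≈ 0.9330.

0.9330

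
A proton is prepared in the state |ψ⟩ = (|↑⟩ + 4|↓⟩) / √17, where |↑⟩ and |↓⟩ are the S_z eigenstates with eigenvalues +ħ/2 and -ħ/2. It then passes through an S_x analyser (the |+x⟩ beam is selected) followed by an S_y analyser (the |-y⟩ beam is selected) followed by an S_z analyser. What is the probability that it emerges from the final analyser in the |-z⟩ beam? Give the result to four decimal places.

First analyser (S_x): P(|+x⟩) = |⟨+x|ψ⟩|² = 25/34.
After stage 1 the state is |+x⟩; P(|-y⟩) = |⟨-y|+x⟩|² = 1/2.
After stage 2 the state is |-y⟩; P(|-z⟩) = |⟨-z|-y⟩|² = 1/2.
Joint probability = 25/34 × 1/2 × 1/2 = 0.1838.

0.1838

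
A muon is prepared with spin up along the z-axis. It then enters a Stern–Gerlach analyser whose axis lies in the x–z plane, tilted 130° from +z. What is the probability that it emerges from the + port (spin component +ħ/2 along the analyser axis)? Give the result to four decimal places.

0.1786

For spin-½, the probability of finding spin-up along an axis at angle θ to the initial spin direction is cos²(θ/2); spin-down is sin²(θ/2).
θ = 130°, so P = cos²(65°) ≈ 0.1786.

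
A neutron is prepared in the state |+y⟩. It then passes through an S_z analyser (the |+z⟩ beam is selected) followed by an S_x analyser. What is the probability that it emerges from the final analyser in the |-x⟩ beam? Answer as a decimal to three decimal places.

First analyser (S_z): from |+y⟩, P(|+z⟩) = 1/2.
After stage 1 the state is |+z⟩; P(|-x⟩) = |⟨-x|+z⟩|² = 1/2.
Joint probability = 1/2 × 1/2 = 0.250.

0.250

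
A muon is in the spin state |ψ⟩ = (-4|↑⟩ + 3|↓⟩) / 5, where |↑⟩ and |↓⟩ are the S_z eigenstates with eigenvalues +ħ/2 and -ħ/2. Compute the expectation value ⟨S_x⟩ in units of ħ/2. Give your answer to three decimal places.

⟨σ_x⟩ = 2 Re(a* b)/(|a|²+|b|²) with a = -4, b = 3.
a* b = -12, so ⟨σ_x⟩ = -24/25.
⟨S_x⟩ = (ħ/2)·⟨σ_x⟩.

-0.960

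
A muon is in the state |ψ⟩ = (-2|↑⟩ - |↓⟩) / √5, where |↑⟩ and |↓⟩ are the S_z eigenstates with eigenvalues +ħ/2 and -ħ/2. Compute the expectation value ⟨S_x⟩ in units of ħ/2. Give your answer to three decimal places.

⟨σ_x⟩ = 2 Re(a* b)/(|a|²+|b|²) with a = -2, b = -1.
a* b = 2, so ⟨σ_x⟩ = 4/5.
⟨S_x⟩ = (ħ/2)·⟨σ_x⟩.

0.800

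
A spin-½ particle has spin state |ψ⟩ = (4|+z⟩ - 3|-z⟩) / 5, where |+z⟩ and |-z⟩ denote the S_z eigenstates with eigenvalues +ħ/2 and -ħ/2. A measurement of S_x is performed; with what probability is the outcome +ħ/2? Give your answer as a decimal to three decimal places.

0.020

|+x⟩ = (|+z⟩ + |-z⟩)/√2, so ⟨+x|ψ⟩ = (1) / (√2·5).
P = |1|² / 50 = 1/50.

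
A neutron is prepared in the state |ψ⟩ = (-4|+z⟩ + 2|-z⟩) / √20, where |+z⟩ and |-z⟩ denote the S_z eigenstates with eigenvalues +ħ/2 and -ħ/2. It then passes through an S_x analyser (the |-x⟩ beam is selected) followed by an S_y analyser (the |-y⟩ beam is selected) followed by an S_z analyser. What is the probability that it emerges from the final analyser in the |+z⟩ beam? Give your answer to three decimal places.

0.225

First analyser (S_x): P(|-x⟩) = |⟨-x|ψ⟩|² = 36/40.
After stage 1 the state is |-x⟩; P(|-y⟩) = |⟨-y|-x⟩|² = 1/2.
After stage 2 the state is |-y⟩; P(|+z⟩) = |⟨+z|-y⟩|² = 1/2.
Joint probability = 36/40 × 1/2 × 1/2 = 0.225.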